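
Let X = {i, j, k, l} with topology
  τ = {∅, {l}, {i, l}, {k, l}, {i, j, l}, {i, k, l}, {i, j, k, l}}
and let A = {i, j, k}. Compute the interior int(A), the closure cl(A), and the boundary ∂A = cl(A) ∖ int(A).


int(A) = ∅, cl(A) = {i, j, k}, ∂A = {i, j, k}.

Closed sets in (X, τ) are complements of opens:
  closed(X, τ) = {∅, {j}, {k}, {i, j}, {j, k}, {i, j, k}, {i, j, k, l}}.
int(A) = ⋃ {U ∈ τ : U ⊆ A}. Opens contained in A: ∅.
Taking the union of these: int(A) = ∅.
cl(A) = ⋂ {C closed : A ⊆ C}. Closed sets containing A: {i, j, k}, {i, j, k, l}.
Intersecting these: cl(A) = {i, j, k}.
∂A = cl(A) ∖ int(A) = {i, j, k} ∖ ∅ = {i, j, k}.


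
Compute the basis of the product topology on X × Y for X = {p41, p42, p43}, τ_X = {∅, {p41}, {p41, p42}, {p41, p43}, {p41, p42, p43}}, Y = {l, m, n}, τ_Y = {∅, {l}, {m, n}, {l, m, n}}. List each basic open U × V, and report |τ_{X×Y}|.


Basis B = {∅ × ∅, {p41} × {l}, {p41, p42} × {l}, {p41, p43} × {l}, {p41} × {m, n}, {p41} × {l, m, n}, {p41, p42, p43} × {l}, {p41, p42} × {m, n}, {p41, p43} × {m, n}, {p41, p42} × {l, m, n}, {p41, p43} × {l, m, n}, {p41, p42, p43} × {m, n}, {p41, p42, p43} × {l, m, n}}; |τ_{X×Y}| = 25.

Enumerate products U × V with U ∈ τ_X, V ∈ τ_Y (deduplicated):
  ∅ × ∅ = {} (∅)
  {p41} × {l} = {(p41,l)}
  {p41, p42} × {l} = {(p41,l), (p42,l)}
  {p41, p43} × {l} = {(p41,l), (p43,l)}
  {p41} × {m, n} = {(p41,m), (p41,n)}
  {p41} × {l, m, n} = {(p41,l), (p41,m), (p41,n)}
  {p41, p42, p43} × {l} = {(p41,l), (p42,l), (p43,l)}
  {p41, p42} × {m, n} = {(p41,m), (p41,n), (p42,m), (p42,n)}
  {p41, p43} × {m, n} = {(p41,m), (p41,n), (p43,m), (p43,n)}
  {p41, p42} × {l, m, n} = {(p41,l), (p41,m), (p41,n), (p42,l), (p42,m), (p42,n)}
  {p41, p43} × {l, m, n} = {(p41,l), (p41,m), (p41,n), (p43,l), (p43,m), (p43,n)}
  {p41, p42, p43} × {m, n} = {(p41,m), (p41,n), (p42,m), (p42,n), (p43,m), (p43,n)}
  {p41, p42, p43} × {l, m, n} = {(p41,l), (p41,m), (p41,n), (p42,l), (p42,m), (p42,n), (p43,l), (p43,m), (p43,n)}
These 13 distinct sets form the basis B.
Close under arbitrary unions to get τ_{X×Y}; counting gives |τ_{X×Y}| = 25.


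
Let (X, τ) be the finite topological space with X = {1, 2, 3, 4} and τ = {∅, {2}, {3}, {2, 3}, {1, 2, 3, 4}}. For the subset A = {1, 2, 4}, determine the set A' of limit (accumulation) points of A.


A' = {1, 4}

For each x ∈ X, list the open sets U ∈ τ with x ∈ U, then check whether U ∩ (A ∖ {x}) ≠ ∅ for every such U.
  x = 1: opens ∋ x are {1, 2, 3, 4}; each meets A ∖ {1}, so x IS a limit point.
  x = 2: open {2} ∋ x has {2} ∩ (A ∖ {2}) = ∅, so x is NOT a limit point.
  x = 3: open {3} ∋ x has {3} ∩ (A ∖ {3}) = ∅, so x is NOT a limit point.
  x = 4: opens ∋ x are {1, 2, 3, 4}; each meets A ∖ {4}, so x IS a limit point.
Collecting: A' = {1, 4}.


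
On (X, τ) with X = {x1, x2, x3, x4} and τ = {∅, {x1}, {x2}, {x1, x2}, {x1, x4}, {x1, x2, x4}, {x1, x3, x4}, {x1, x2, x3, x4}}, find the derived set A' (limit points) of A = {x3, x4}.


A' = {x3}

For each x ∈ X, list the open sets U ∈ τ with x ∈ U, then check whether U ∩ (A ∖ {x}) ≠ ∅ for every such U.
  x = x1: open {x1} ∋ x has {x1} ∩ (A ∖ {x1}) = ∅, so x is NOT a limit point.
  x = x2: open {x2} ∋ x has {x2} ∩ (A ∖ {x2}) = ∅, so x is NOT a limit point.
  x = x3: opens ∋ x are {x1, x3, x4}, {x1, x2, x3, x4}; each meets A ∖ {x3}, so x IS a limit point.
  x = x4: open {x1, x4} ∋ x has {x1, x4} ∩ (A ∖ {x4}) = ∅, so x is NOT a limit point.
Collecting: A' = {x3}.


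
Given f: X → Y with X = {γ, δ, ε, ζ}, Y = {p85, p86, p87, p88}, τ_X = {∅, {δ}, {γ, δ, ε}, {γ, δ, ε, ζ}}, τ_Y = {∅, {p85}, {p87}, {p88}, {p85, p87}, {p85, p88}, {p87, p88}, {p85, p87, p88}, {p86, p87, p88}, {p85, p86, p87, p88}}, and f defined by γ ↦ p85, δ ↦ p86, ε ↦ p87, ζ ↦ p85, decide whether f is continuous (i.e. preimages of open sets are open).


f is NOT continuous.

Compute f^{-1}(U) for each U ∈ τ_Y:
  U = ∅: f^{-1}(U) = ∅ ∈ τ_X ✓.
  U = {p85}: f^{-1}(U) = {γ, ζ} ∉ τ_X ✗.
  U = {p87}: f^{-1}(U) = {ε} ∉ τ_X ✗.
  U = {p88}: f^{-1}(U) = ∅ ∈ τ_X ✓.
  U = {p85, p87}: f^{-1}(U) = {γ, ε, ζ} ∉ τ_X ✗.
  U = {p85, p88}: f^{-1}(U) = {γ, ζ} ∉ τ_X ✗.
  U = {p87, p88}: f^{-1}(U) = {ε} ∉ τ_X ✗.
  U = {p85, p87, p88}: f^{-1}(U) = {γ, ε, ζ} ∉ τ_X ✗.
  U = {p86, p87, p88}: f^{-1}(U) = {δ, ε} ∉ τ_X ✗.
  U = {p85, p86, p87, p88}: f^{-1}(U) = {γ, δ, ε, ζ} ∈ τ_X ✓.
Found U = {p85} with f^{-1}(U) = {γ, ζ} not in τ_X. Therefore f is NOT continuous.


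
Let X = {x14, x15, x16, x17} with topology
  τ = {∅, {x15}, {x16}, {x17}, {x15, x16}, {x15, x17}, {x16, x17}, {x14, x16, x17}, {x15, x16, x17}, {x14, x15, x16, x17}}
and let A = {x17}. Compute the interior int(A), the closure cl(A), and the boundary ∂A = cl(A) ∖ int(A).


int(A) = {x17}, cl(A) = {x14, x17}, ∂A = {x14}.

Closed sets in (X, τ) are complements of opens:
  closed(X, τ) = {∅, {x14}, {x15}, {x14, x15}, {x14, x16}, {x14, x17}, {x14, x15, x16}, {x14, x15, x17}, {x14, x16, x17}, {x14, x15, x16, x17}}.
int(A) = ⋃ {U ∈ τ : U ⊆ A}. Opens contained in A: ∅, {x17}.
Taking the union of these: int(A) = {x17}.
cl(A) = ⋂ {C closed : A ⊆ C}. Closed sets containing A: {x14, x17}, {x14, x15, x17}, {x14, x16, x17}, {x14, x15, x16, x17}.
Intersecting these: cl(A) = {x14, x17}.
∂A = cl(A) ∖ int(A) = {x14, x17} ∖ {x17} = {x14}.


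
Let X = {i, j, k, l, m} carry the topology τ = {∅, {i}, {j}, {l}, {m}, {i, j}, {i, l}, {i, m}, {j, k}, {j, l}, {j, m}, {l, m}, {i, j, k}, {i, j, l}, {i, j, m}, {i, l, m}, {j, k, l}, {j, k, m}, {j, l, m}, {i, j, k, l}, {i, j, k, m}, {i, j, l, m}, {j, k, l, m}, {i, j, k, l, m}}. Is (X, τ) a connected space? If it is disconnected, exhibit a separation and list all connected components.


(X, τ) is disconnected; components = [{i}, {l}, {m}, {j, k}].

Find clopen sets (U ∈ τ with X ∖ U ∈ τ):
  U = ∅, X ∖ U = {i, j, k, l, m} — both open, so U is clopen.
  U = {i}, X ∖ U = {j, k, l, m} — both open, so U is clopen.
  U = {l}, X ∖ U = {i, j, k, m} — both open, so U is clopen.
  U = {m}, X ∖ U = {i, j, k, l} — both open, so U is clopen.
  U = {i, l}, X ∖ U = {j, k, m} — both open, so U is clopen.
  U = {i, m}, X ∖ U = {j, k, l} — both open, so U is clopen.
  U = {j, k}, X ∖ U = {i, l, m} — both open, so U is clopen.
  U = {l, m}, X ∖ U = {i, j, k} — both open, so U is clopen.
  U = {i, j, k}, X ∖ U = {l, m} — both open, so U is clopen.
  U = {i, l, m}, X ∖ U = {j, k} — both open, so U is clopen.
  U = {j, k, l}, X ∖ U = {i, m} — both open, so U is clopen.
  U = {j, k, m}, X ∖ U = {i, l} — both open, so U is clopen.
  U = {i, j, k, l}, X ∖ U = {m} — both open, so U is clopen.
  U = {i, j, k, m}, X ∖ U = {l} — both open, so U is clopen.
  U = {j, k, l, m}, X ∖ U = {i} — both open, so U is clopen.
  U = {i, j, k, l, m}, X ∖ U = ∅ — both open, so U is clopen.
Nontrivial clopen(s) exist: e.g. {i, l, m}. So (X, τ) is disconnected.
Compute connected components by grouping points that agree on all clopens:
  component: {i}
  component: {l}
  component: {m}
  component: {j, k}


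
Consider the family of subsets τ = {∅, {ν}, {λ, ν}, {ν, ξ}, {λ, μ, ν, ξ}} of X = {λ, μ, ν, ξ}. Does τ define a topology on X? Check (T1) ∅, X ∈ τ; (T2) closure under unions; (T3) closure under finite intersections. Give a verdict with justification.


τ is NOT a topology on X.

Axiom (T1): ∅ ∈ τ? Yes; X ∈ τ? Yes.
Axiom (T2/T3): check pairwise unions and intersections of members of τ.
Counterexample for (T2): {λ, ν} ∪ {ν, ξ} = {λ, ν, ξ} ∉ τ. Therefore τ is NOT a topology.


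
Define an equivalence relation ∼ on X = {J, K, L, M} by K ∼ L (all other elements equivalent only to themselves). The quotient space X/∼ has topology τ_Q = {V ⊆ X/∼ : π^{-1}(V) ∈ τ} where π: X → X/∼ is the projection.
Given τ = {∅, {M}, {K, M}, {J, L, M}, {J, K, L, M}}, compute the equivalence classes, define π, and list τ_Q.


X/∼ = {[J], [K=L], [M]}; |τ_Q| = 3.

Equivalence classes: [J], [K=L], [M].
Quotient map π: X → X/∼ sends J ↦ [J], K ↦ [K=L], L ↦ [K=L], M ↦ [M].
For each subset V ⊆ X/∼, compute π^{-1}(V) ⊆ X and check whether π^{-1}(V) ∈ τ. V is open in τ_Q iff π^{-1}(V) ∈ τ.
  V = {}: π^{-1}(V) = ∅ ∈ τ ✓.
  V = {[J]}: π^{-1}(V) = {J} ∉ τ ✗.
  V = {[K=L]}: π^{-1}(V) = {K, L} ∉ τ ✗.
  V = {[J], [K=L]}: π^{-1}(V) = {J, K, L} ∉ τ ✗.
  V = {[M]}: π^{-1}(V) = {M} ∈ τ ✓.
  V = {[J], [M]}: π^{-1}(V) = {J, M} ∉ τ ✗.
  V = {[K=L], [M]}: π^{-1}(V) = {K, L, M} ∉ τ ✗.
  V = {[J], [K=L], [M]}: π^{-1}(V) = {J, K, L, M} ∈ τ ✓.
Open sets in the quotient: τ_Q = {{}, {[M]}, {[J], [K=L], [M]}} (3 elements).


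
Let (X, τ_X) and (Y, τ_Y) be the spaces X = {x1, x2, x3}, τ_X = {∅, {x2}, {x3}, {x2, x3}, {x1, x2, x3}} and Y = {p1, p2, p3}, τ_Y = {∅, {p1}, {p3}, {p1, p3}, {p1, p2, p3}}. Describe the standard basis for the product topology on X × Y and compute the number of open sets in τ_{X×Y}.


Basis B = {∅ × ∅, {x2} × {p1}, {x2} × {p3}, {x3} × {p1}, {x3} × {p3}, {x2} × {p1, p3}, {x2, x3} × {p1}, {x2, x3} × {p3}, {x3} × {p1, p3}, {x1, x2, x3} × {p1}, {x1, x2, x3} × {p3}, {x2} × {p1, p2, p3}, {x3} × {p1, p2, p3}, {x2, x3} × {p1, p3}, {x1, x2, x3} × {p1, p3}, {x2, x3} × {p1, p2, p3}, {x1, x2, x3} × {p1, p2, p3}}; |τ_{X×Y}| = 48.

Enumerate products U × V with U ∈ τ_X, V ∈ τ_Y (deduplicated):
  ∅ × ∅ = {} (∅)
  {x2} × {p1} = {(x2,p1)}
  {x2} × {p3} = {(x2,p3)}
  {x3} × {p1} = {(x3,p1)}
  {x3} × {p3} = {(x3,p3)}
  {x2} × {p1, p3} = {(x2,p1), (x2,p3)}
  {x2, x3} × {p1} = {(x2,p1), (x3,p1)}
  {x2, x3} × {p3} = {(x2,p3), (x3,p3)}
  {x3} × {p1, p3} = {(x3,p1), (x3,p3)}
  {x1, x2, x3} × {p1} = {(x1,p1), (x2,p1), (x3,p1)}
  {x1, x2, x3} × {p3} = {(x1,p3), (x2,p3), (x3,p3)}
  {x2} × {p1, p2, p3} = {(x2,p1), (x2,p2), (x2,p3)}
  {x3} × {p1, p2, p3} = {(x3,p1), (x3,p2), (x3,p3)}
  {x2, x3} × {p1, p3} = {(x2,p1), (x2,p3), (x3,p1), (x3,p3)}
  {x1, x2, x3} × {p1, p3} = {(x1,p1), (x1,p3), (x2,p1), (x2,p3), (x3,p1), (x3,p3)}
  {x2, x3} × {p1, p2, p3} = {(x2,p1), (x2,p2), (x2,p3), (x3,p1), (x3,p2), (x3,p3)}
  {x1, x2, x3} × {p1, p2, p3} = {(x1,p1), (x1,p2), (x1,p3), (x2,p1), (x2,p2), (x2,p3), (x3,p1), (x3,p2), (x3,p3)}
These 17 distinct sets form the basis B.
Close under arbitrary unions to get τ_{X×Y}; counting gives |τ_{X×Y}| = 48.


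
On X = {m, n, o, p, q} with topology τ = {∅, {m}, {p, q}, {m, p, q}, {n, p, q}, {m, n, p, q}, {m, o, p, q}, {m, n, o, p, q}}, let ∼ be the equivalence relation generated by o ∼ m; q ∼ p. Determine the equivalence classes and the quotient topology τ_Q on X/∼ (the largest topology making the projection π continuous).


X/∼ = {[m=o], [n], [p=q]}; |τ_Q| = 5.

Equivalence classes: [m=o], [n], [p=q].
Quotient map π: X → X/∼ sends m ↦ [m=o], n ↦ [n], o ↦ [m=o], p ↦ [p=q], q ↦ [p=q].
For each subset V ⊆ X/∼, compute π^{-1}(V) ⊆ X and check whether π^{-1}(V) ∈ τ. V is open in τ_Q iff π^{-1}(V) ∈ τ.
  V = {}: π^{-1}(V) = ∅ ∈ τ ✓.
  V = {[m=o]}: π^{-1}(V) = {m, o} ∉ τ ✗.
  V = {[n]}: π^{-1}(V) = {n} ∉ τ ✗.
  V = {[m=o], [n]}: π^{-1}(V) = {m, n, o} ∉ τ ✗.
  V = {[p=q]}: π^{-1}(V) = {p, q} ∈ τ ✓.
  V = {[m=o], [p=q]}: π^{-1}(V) = {m, o, p, q} ∈ τ ✓.
  V = {[n], [p=q]}: π^{-1}(V) = {n, p, q} ∈ τ ✓.
  V = {[m=o], [n], [p=q]}: π^{-1}(V) = {m, n, o, p, q} ∈ τ ✓.
Open sets in the quotient: τ_Q = {{}, {[p=q]}, {[m=o], [p=q]}, {[n], [p=q]}, {[m=o], [n], [p=q]}} (5 elements).


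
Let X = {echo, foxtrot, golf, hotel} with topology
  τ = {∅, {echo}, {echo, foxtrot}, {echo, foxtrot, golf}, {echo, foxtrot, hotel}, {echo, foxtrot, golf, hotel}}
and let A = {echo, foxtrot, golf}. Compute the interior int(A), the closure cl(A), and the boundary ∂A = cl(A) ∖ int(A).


int(A) = {echo, foxtrot, golf}, cl(A) = {echo, foxtrot, golf, hotel}, ∂A = {hotel}.

Closed sets in (X, τ) are complements of opens:
  closed(X, τ) = {∅, {golf}, {hotel}, {golf, hotel}, {foxtrot, golf, hotel}, {echo, foxtrot, golf, hotel}}.
int(A) = ⋃ {U ∈ τ : U ⊆ A}. Opens contained in A: ∅, {echo}, {echo, foxtrot}, {echo, foxtrot, golf}.
Taking the union of these: int(A) = {echo, foxtrot, golf}.
cl(A) = ⋂ {C closed : A ⊆ C}. Closed sets containing A: {echo, foxtrot, golf, hotel}.
Intersecting these: cl(A) = {echo, foxtrot, golf, hotel}.
∂A = cl(A) ∖ int(A) = {echo, foxtrot, golf, hotel} ∖ {echo, foxtrot, golf} = {hotel}.


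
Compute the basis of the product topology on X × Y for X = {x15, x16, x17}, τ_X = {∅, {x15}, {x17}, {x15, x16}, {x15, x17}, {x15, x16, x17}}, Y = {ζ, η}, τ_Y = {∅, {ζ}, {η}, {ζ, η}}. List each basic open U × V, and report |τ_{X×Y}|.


Basis B = {∅ × ∅, {x15} × {ζ}, {x15} × {η}, {x17} × {ζ}, {x17} × {η}, {x15} × {ζ, η}, {x15, x16} × {ζ}, {x15, x17} × {ζ}, {x15, x16} × {η}, {x15, x17} × {η}, {x17} × {ζ, η}, {x15, x16, x17} × {ζ}, {x15, x16, x17} × {η}, {x15, x16} × {ζ, η}, {x15, x17} × {ζ, η}, {x15, x16, x17} × {ζ, η}}; |τ_{X×Y}| = 36.

Enumerate products U × V with U ∈ τ_X, V ∈ τ_Y (deduplicated):
  ∅ × ∅ = {} (∅)
  {x15} × {ζ} = {(x15,ζ)}
  {x15} × {η} = {(x15,η)}
  {x17} × {ζ} = {(x17,ζ)}
  {x17} × {η} = {(x17,η)}
  {x15} × {ζ, η} = {(x15,ζ), (x15,η)}
  {x15, x16} × {ζ} = {(x15,ζ), (x16,ζ)}
  {x15, x17} × {ζ} = {(x15,ζ), (x17,ζ)}
  {x15, x16} × {η} = {(x15,η), (x16,η)}
  {x15, x17} × {η} = {(x15,η), (x17,η)}
  {x17} × {ζ, η} = {(x17,ζ), (x17,η)}
  {x15, x16, x17} × {ζ} = {(x15,ζ), (x16,ζ), (x17,ζ)}
  {x15, x16, x17} × {η} = {(x15,η), (x16,η), (x17,η)}
  {x15, x16} × {ζ, η} = {(x15,ζ), (x15,η), (x16,ζ), (x16,η)}
  {x15, x17} × {ζ, η} = {(x15,ζ), (x15,η), (x17,ζ), (x17,η)}
  {x15, x16, x17} × {ζ, η} = {(x15,ζ), (x15,η), (x16,ζ), (x16,η), (x17,ζ), (x17,η)}
These 16 distinct sets form the basis B.
Close under arbitrary unions to get τ_{X×Y}; counting gives |τ_{X×Y}| = 36.


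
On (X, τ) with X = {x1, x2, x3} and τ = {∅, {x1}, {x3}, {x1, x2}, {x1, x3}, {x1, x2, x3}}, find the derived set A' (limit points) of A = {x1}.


A' = {x2}

For each x ∈ X, list the open sets U ∈ τ with x ∈ U, then check whether U ∩ (A ∖ {x}) ≠ ∅ for every such U.
  x = x1: open {x1} ∋ x has {x1} ∩ (A ∖ {x1}) = ∅, so x is NOT a limit point.
  x = x2: opens ∋ x are {x1, x2}, {x1, x2, x3}; each meets A ∖ {x2}, so x IS a limit point.
  x = x3: open {x3} ∋ x has {x3} ∩ (A ∖ {x3}) = ∅, so x is NOT a limit point.
Collecting: A' = {x2}.


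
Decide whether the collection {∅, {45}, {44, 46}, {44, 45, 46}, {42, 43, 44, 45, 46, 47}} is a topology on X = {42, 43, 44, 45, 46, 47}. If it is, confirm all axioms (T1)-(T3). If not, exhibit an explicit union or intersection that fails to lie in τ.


τ IS a topology on X.

Axiom (T1): ∅ ∈ τ? Yes; X ∈ τ? Yes.
Axiom (T2/T3): check pairwise unions and intersections of members of τ.
All pairwise intersections and unions checked — each lies in τ. Therefore τ satisfies (T1), (T2), (T3): it IS a topology on X.


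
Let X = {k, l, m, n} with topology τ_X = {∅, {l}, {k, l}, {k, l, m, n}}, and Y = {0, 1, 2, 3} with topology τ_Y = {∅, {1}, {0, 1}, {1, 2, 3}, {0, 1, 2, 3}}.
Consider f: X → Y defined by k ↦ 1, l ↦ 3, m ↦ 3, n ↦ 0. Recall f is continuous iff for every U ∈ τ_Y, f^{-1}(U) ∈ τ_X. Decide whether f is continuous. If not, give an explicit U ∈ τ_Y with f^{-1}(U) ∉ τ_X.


f is NOT continuous.

Compute f^{-1}(U) for each U ∈ τ_Y:
  U = ∅: f^{-1}(U) = ∅ ∈ τ_X ✓.
  U = {1}: f^{-1}(U) = {k} ∉ τ_X ✗.
  U = {0, 1}: f^{-1}(U) = {k, n} ∉ τ_X ✗.
  U = {1, 2, 3}: f^{-1}(U) = {k, l, m} ∉ τ_X ✗.
  U = {0, 1, 2, 3}: f^{-1}(U) = {k, l, m, n} ∈ τ_X ✓.
Found U = {1} with f^{-1}(U) = {k} not in τ_X. Therefore f is NOT continuous.


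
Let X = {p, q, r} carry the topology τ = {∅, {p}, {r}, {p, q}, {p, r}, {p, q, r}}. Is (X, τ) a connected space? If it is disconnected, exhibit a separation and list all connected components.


(X, τ) is disconnected; components = [{r}, {p, q}].

Find clopen sets (U ∈ τ with X ∖ U ∈ τ):
  U = ∅, X ∖ U = {p, q, r} — both open, so U is clopen.
  U = {r}, X ∖ U = {p, q} — both open, so U is clopen.
  U = {p, q}, X ∖ U = {r} — both open, so U is clopen.
  U = {p, q, r}, X ∖ U = ∅ — both open, so U is clopen.
Nontrivial clopen(s) exist: e.g. {r}. So (X, τ) is disconnected.
Compute connected components by grouping points that agree on all clopens:
  component: {r}
  component: {p, q}


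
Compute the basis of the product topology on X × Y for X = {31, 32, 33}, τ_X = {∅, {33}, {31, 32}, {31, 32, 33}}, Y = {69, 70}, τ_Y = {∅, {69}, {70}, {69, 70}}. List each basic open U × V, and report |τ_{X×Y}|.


Basis B = {∅ × ∅, {33} × {69}, {33} × {70}, {31, 32} × {69}, {31, 32} × {70}, {33} × {69, 70}, {31, 32, 33} × {69}, {31, 32, 33} × {70}, {31, 32} × {69, 70}, {31, 32, 33} × {69, 70}}; |τ_{X×Y}| = 16.

Enumerate products U × V with U ∈ τ_X, V ∈ τ_Y (deduplicated):
  ∅ × ∅ = {} (∅)
  {33} × {69} = {(33,69)}
  {33} × {70} = {(33,70)}
  {31, 32} × {69} = {(31,69), (32,69)}
  {31, 32} × {70} = {(31,70), (32,70)}
  {33} × {69, 70} = {(33,69), (33,70)}
  {31, 32, 33} × {69} = {(31,69), (32,69), (33,69)}
  {31, 32, 33} × {70} = {(31,70), (32,70), (33,70)}
  {31, 32} × {69, 70} = {(31,69), (31,70), (32,69), (32,70)}
  {31, 32, 33} × {69, 70} = {(31,69), (31,70), (32,69), (32,70), (33,69), (33,70)}
These 10 distinct sets form the basis B.
Close under arbitrary unions to get τ_{X×Y}; counting gives |τ_{X×Y}| = 16.


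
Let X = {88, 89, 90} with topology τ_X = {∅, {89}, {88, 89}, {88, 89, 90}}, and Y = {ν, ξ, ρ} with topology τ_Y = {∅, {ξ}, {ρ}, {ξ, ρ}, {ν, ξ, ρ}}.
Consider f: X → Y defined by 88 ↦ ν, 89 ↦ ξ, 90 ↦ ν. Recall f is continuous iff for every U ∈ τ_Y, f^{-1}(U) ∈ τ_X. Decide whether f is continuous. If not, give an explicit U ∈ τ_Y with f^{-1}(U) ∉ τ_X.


f IS continuous.

Compute f^{-1}(U) for each U ∈ τ_Y:
  U = ∅: f^{-1}(U) = ∅ ∈ τ_X ✓.
  U = {ξ}: f^{-1}(U) = {89} ∈ τ_X ✓.
  U = {ρ}: f^{-1}(U) = ∅ ∈ τ_X ✓.
  U = {ξ, ρ}: f^{-1}(U) = {89} ∈ τ_X ✓.
  U = {ν, ξ, ρ}: f^{-1}(U) = {88, 89, 90} ∈ τ_X ✓.
Every preimage lies in τ_X, so f IS continuous.


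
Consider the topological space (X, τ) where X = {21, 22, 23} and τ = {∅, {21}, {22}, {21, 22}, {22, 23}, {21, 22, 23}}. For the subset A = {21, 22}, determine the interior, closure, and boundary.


int(A) = {21, 22}, cl(A) = {21, 22, 23}, ∂A = {23}.

Closed sets in (X, τ) are complements of opens:
  closed(X, τ) = {∅, {21}, {23}, {21, 23}, {22, 23}, {21, 22, 23}}.
int(A) = ⋃ {U ∈ τ : U ⊆ A}. Opens contained in A: ∅, {21}, {22}, {21, 22}.
Taking the union of these: int(A) = {21, 22}.
cl(A) = ⋂ {C closed : A ⊆ C}. Closed sets containing A: {21, 22, 23}.
Intersecting these: cl(A) = {21, 22, 23}.
∂A = cl(A) ∖ int(A) = {21, 22, 23} ∖ {21, 22} = {23}.


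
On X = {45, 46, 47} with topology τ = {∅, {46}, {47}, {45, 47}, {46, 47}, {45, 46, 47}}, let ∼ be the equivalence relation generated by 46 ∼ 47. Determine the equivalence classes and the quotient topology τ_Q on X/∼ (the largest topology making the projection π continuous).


X/∼ = {[45], [46=47]}; |τ_Q| = 3.

Equivalence classes: [45], [46=47].
Quotient map π: X → X/∼ sends 45 ↦ [45], 46 ↦ [46=47], 47 ↦ [46=47].
For each subset V ⊆ X/∼, compute π^{-1}(V) ⊆ X and check whether π^{-1}(V) ∈ τ. V is open in τ_Q iff π^{-1}(V) ∈ τ.
  V = {}: π^{-1}(V) = ∅ ∈ τ ✓.
  V = {[45]}: π^{-1}(V) = {45} ∉ τ ✗.
  V = {[46=47]}: π^{-1}(V) = {46, 47} ∈ τ ✓.
  V = {[45], [46=47]}: π^{-1}(V) = {45, 46, 47} ∈ τ ✓.
Open sets in the quotient: τ_Q = {{}, {[46=47]}, {[45], [46=47]}} (3 elements).


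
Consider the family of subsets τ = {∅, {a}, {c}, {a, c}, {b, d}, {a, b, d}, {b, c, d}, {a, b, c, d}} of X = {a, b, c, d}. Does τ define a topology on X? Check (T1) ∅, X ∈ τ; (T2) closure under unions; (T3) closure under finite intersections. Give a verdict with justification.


τ IS a topology on X.

Axiom (T1): ∅ ∈ τ? Yes; X ∈ τ? Yes.
Axiom (T2/T3): check pairwise unions and intersections of members of τ.
All pairwise intersections and unions checked — each lies in τ. Therefore τ satisfies (T1), (T2), (T3): it IS a topology on X.


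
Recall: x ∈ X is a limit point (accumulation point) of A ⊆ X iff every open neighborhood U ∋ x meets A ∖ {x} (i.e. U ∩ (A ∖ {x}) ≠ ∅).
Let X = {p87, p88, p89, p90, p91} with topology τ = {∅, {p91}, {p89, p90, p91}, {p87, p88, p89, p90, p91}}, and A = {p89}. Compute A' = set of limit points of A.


A' = {p87, p88, p90}

For each x ∈ X, list the open sets U ∈ τ with x ∈ U, then check whether U ∩ (A ∖ {x}) ≠ ∅ for every such U.
  x = p87: opens ∋ x are {p87, p88, p89, p90, p91}; each meets A ∖ {p87}, so x IS a limit point.
  x = p88: opens ∋ x are {p87, p88, p89, p90, p91}; each meets A ∖ {p88}, so x IS a limit point.
  x = p89: open {p89, p90, p91} ∋ x has {p89, p90, p91} ∩ (A ∖ {p89}) = ∅, so x is NOT a limit point.
  x = p90: opens ∋ x are {p89, p90, p91}, {p87, p88, p89, p90, p91}; each meets A ∖ {p90}, so x IS a limit point.
  x = p91: open {p91} ∋ x has {p91} ∩ (A ∖ {p91}) = ∅, so x is NOT a limit point.
Collecting: A' = {p87, p88, p90}.


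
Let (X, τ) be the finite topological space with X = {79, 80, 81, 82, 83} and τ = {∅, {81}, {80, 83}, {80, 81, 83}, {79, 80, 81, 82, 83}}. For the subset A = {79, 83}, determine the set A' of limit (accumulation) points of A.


A' = {79, 80, 82}

For each x ∈ X, list the open sets U ∈ τ with x ∈ U, then check whether U ∩ (A ∖ {x}) ≠ ∅ for every such U.
  x = 79: opens ∋ x are {79, 80, 81, 82, 83}; each meets A ∖ {79}, so x IS a limit point.
  x = 80: opens ∋ x are {80, 83}, {80, 81, 83}, {79, 80, 81, 82, 83}; each meets A ∖ {80}, so x IS a limit point.
  x = 81: open {81} ∋ x has {81} ∩ (A ∖ {81}) = ∅, so x is NOT a limit point.
  x = 82: opens ∋ x are {79, 80, 81, 82, 83}; each meets A ∖ {82}, so x IS a limit point.
  x = 83: open {80, 83} ∋ x has {80, 83} ∩ (A ∖ {83}) = ∅, so x is NOT a limit point.
Collecting: A' = {79, 80, 82}.


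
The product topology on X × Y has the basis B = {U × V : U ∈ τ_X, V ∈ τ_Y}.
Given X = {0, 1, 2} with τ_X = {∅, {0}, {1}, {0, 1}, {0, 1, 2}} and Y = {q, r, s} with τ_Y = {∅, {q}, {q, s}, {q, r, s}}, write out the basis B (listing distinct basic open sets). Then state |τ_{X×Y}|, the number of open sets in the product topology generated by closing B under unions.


Basis B = {∅ × ∅, {0} × {q}, {1} × {q}, {0} × {q, s}, {0, 1} × {q}, {1} × {q, s}, {0} × {q, r, s}, {0, 1, 2} × {q}, {1} × {q, r, s}, {0, 1} × {q, s}, {0, 1} × {q, r, s}, {0, 1, 2} × {q, s}, {0, 1, 2} × {q, r, s}}; |τ_{X×Y}| = 30.

Enumerate products U × V with U ∈ τ_X, V ∈ τ_Y (deduplicated):
  ∅ × ∅ = {} (∅)
  {0} × {q} = {(0,q)}
  {1} × {q} = {(1,q)}
  {0} × {q, s} = {(0,q), (0,s)}
  {0, 1} × {q} = {(0,q), (1,q)}
  {1} × {q, s} = {(1,q), (1,s)}
  {0} × {q, r, s} = {(0,q), (0,r), (0,s)}
  {0, 1, 2} × {q} = {(0,q), (1,q), (2,q)}
  {1} × {q, r, s} = {(1,q), (1,r), (1,s)}
  {0, 1} × {q, s} = {(0,q), (0,s), (1,q), (1,s)}
  {0, 1} × {q, r, s} = {(0,q), (0,r), (0,s), (1,q), (1,r), (1,s)}
  {0, 1, 2} × {q, s} = {(0,q), (0,s), (1,q), (1,s), (2,q), (2,s)}
  {0, 1, 2} × {q, r, s} = {(0,q), (0,r), (0,s), (1,q), (1,r), (1,s), (2,q), (2,r), (2,s)}
These 13 distinct sets form the basis B.
Close under arbitrary unions to get τ_{X×Y}; counting gives |τ_{X×Y}| = 30.


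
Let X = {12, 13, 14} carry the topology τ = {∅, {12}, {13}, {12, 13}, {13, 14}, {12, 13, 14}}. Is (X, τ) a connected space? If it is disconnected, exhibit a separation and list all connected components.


(X, τ) is disconnected; components = [{12}, {13, 14}].

Find clopen sets (U ∈ τ with X ∖ U ∈ τ):
  U = ∅, X ∖ U = {12, 13, 14} — both open, so U is clopen.
  U = {12}, X ∖ U = {13, 14} — both open, so U is clopen.
  U = {13, 14}, X ∖ U = {12} — both open, so U is clopen.
  U = {12, 13, 14}, X ∖ U = ∅ — both open, so U is clopen.
Nontrivial clopen(s) exist: e.g. {13, 14}. So (X, τ) is disconnected.
Compute connected components by grouping points that agree on all clopens:
  component: {12}
  component: {13, 14}


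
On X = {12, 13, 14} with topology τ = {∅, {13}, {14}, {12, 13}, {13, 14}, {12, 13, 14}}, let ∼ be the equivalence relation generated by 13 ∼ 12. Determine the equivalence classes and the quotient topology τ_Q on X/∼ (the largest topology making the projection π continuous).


X/∼ = {[12=13], [14]}; |τ_Q| = 4.

Equivalence classes: [12=13], [14].
Quotient map π: X → X/∼ sends 12 ↦ [12=13], 13 ↦ [12=13], 14 ↦ [14].
For each subset V ⊆ X/∼, compute π^{-1}(V) ⊆ X and check whether π^{-1}(V) ∈ τ. V is open in τ_Q iff π^{-1}(V) ∈ τ.
  V = {}: π^{-1}(V) = ∅ ∈ τ ✓.
  V = {[12=13]}: π^{-1}(V) = {12, 13} ∈ τ ✓.
  V = {[14]}: π^{-1}(V) = {14} ∈ τ ✓.
  V = {[12=13], [14]}: π^{-1}(V) = {12, 13, 14} ∈ τ ✓.
Open sets in the quotient: τ_Q = {{}, {[12=13]}, {[14]}, {[12=13], [14]}} (4 elements).


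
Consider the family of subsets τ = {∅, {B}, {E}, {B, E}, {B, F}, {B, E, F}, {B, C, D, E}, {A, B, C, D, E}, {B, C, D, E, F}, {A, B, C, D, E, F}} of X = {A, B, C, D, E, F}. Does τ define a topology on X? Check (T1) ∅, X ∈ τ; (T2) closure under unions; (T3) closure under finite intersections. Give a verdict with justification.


τ IS a topology on X.

Axiom (T1): ∅ ∈ τ? Yes; X ∈ τ? Yes.
Axiom (T2/T3): check pairwise unions and intersections of members of τ.
All pairwise intersections and unions checked — each lies in τ. Therefore τ satisfies (T1), (T2), (T3): it IS a topology on X.


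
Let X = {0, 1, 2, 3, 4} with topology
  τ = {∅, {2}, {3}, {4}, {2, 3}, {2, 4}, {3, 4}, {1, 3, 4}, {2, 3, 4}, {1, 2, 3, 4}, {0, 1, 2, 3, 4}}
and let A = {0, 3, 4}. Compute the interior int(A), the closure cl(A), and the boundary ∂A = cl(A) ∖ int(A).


int(A) = {3, 4}, cl(A) = {0, 1, 3, 4}, ∂A = {0, 1}.

Closed sets in (X, τ) are complements of opens:
  closed(X, τ) = {∅, {0}, {0, 1}, {0, 2}, {0, 1, 2}, {0, 1, 3}, {0, 1, 4}, {0, 1, 2, 3}, {0, 1, 2, 4}, {0, 1, 3, 4}, {0, 1, 2, 3, 4}}.
int(A) = ⋃ {U ∈ τ : U ⊆ A}. Opens contained in A: ∅, {3}, {4}, {3, 4}.
Taking the union of these: int(A) = {3, 4}.
cl(A) = ⋂ {C closed : A ⊆ C}. Closed sets containing A: {0, 1, 3, 4}, {0, 1, 2, 3, 4}.
Intersecting these: cl(A) = {0, 1, 3, 4}.
∂A = cl(A) ∖ int(A) = {0, 1, 3, 4} ∖ {3, 4} = {0, 1}.


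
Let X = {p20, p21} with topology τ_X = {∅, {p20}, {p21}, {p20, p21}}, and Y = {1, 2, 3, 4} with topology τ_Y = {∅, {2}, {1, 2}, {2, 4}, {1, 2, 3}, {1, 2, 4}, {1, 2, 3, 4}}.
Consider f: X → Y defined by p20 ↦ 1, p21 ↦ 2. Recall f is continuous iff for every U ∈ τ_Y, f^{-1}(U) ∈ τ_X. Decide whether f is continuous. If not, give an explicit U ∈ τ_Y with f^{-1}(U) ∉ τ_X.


f IS continuous.

Compute f^{-1}(U) for each U ∈ τ_Y:
  U = ∅: f^{-1}(U) = ∅ ∈ τ_X ✓.
  U = {2}: f^{-1}(U) = {p21} ∈ τ_X ✓.
  U = {1, 2}: f^{-1}(U) = {p20, p21} ∈ τ_X ✓.
  U = {2, 4}: f^{-1}(U) = {p21} ∈ τ_X ✓.
  U = {1, 2, 3}: f^{-1}(U) = {p20, p21} ∈ τ_X ✓.
  U = {1, 2, 4}: f^{-1}(U) = {p20, p21} ∈ τ_X ✓.
  U = {1, 2, 3, 4}: f^{-1}(U) = {p20, p21} ∈ τ_X ✓.
Every preimage lies in τ_X, so f IS continuous.


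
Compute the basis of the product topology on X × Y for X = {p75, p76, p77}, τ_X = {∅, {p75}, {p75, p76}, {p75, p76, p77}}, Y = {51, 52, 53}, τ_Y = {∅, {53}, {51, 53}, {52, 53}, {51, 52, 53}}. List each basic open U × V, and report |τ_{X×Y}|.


Basis B = {∅ × ∅, {p75} × {53}, {p75} × {51, 53}, {p75} × {52, 53}, {p75, p76} × {53}, {p75} × {51, 52, 53}, {p75, p76, p77} × {53}, {p75, p76} × {51, 53}, {p75, p76} × {52, 53}, {p75, p76} × {51, 52, 53}, {p75, p76, p77} × {51, 53}, {p75, p76, p77} × {52, 53}, {p75, p76, p77} × {51, 52, 53}}; |τ_{X×Y}| = 30.

Enumerate products U × V with U ∈ τ_X, V ∈ τ_Y (deduplicated):
  ∅ × ∅ = {} (∅)
  {p75} × {53} = {(p75,53)}
  {p75} × {51, 53} = {(p75,51), (p75,53)}
  {p75} × {52, 53} = {(p75,52), (p75,53)}
  {p75, p76} × {53} = {(p75,53), (p76,53)}
  {p75} × {51, 52, 53} = {(p75,51), (p75,52), (p75,53)}
  {p75, p76, p77} × {53} = {(p75,53), (p76,53), (p77,53)}
  {p75, p76} × {51, 53} = {(p75,51), (p75,53), (p76,51), (p76,53)}
  {p75, p76} × {52, 53} = {(p75,52), (p75,53), (p76,52), (p76,53)}
  {p75, p76} × {51, 52, 53} = {(p75,51), (p75,52), (p75,53), (p76,51), (p76,52), (p76,53)}
  {p75, p76, p77} × {51, 53} = {(p75,51), (p75,53), (p76,51), (p76,53), (p77,51), (p77,53)}
  {p75, p76, p77} × {52, 53} = {(p75,52), (p75,53), (p76,52), (p76,53), (p77,52), (p77,53)}
  {p75, p76, p77} × {51, 52, 53} = {(p75,51), (p75,52), (p75,53), (p76,51), (p76,52), (p76,53), (p77,51), (p77,52), (p77,53)}
These 13 distinct sets form the basis B.
Close under arbitrary unions to get τ_{X×Y}; counting gives |τ_{X×Y}| = 30.


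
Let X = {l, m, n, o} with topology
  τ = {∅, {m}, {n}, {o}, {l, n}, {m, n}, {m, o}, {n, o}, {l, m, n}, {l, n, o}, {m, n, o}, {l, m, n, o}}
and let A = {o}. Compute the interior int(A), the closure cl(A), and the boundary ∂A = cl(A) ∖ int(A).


int(A) = {o}, cl(A) = {o}, ∂A = ∅.

Closed sets in (X, τ) are complements of opens:
  closed(X, τ) = {∅, {l}, {m}, {o}, {l, m}, {l, n}, {l, o}, {m, o}, {l, m, n}, {l, m, o}, {l, n, o}, {l, m, n, o}}.
int(A) = ⋃ {U ∈ τ : U ⊆ A}. Opens contained in A: ∅, {o}.
Taking the union of these: int(A) = {o}.
cl(A) = ⋂ {C closed : A ⊆ C}. Closed sets containing A: {o}, {l, o}, {m, o}, {l, m, o}, {l, n, o}, {l, m, n, o}.
Intersecting these: cl(A) = {o}.
∂A = cl(A) ∖ int(A) = {o} ∖ {o} = ∅.


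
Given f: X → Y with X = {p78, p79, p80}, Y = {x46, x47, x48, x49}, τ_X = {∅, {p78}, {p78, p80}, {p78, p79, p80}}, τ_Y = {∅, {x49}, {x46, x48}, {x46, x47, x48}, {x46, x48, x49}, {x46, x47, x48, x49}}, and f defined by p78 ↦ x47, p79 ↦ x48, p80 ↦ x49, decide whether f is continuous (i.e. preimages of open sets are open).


f is NOT continuous.

Compute f^{-1}(U) for each U ∈ τ_Y:
  U = ∅: f^{-1}(U) = ∅ ∈ τ_X ✓.
  U = {x49}: f^{-1}(U) = {p80} ∉ τ_X ✗.
  U = {x46, x48}: f^{-1}(U) = {p79} ∉ τ_X ✗.
  U = {x46, x47, x48}: f^{-1}(U) = {p78, p79} ∉ τ_X ✗.
  U = {x46, x48, x49}: f^{-1}(U) = {p79, p80} ∉ τ_X ✗.
  U = {x46, x47, x48, x49}: f^{-1}(U) = {p78, p79, p80} ∈ τ_X ✓.
Found U = {x49} with f^{-1}(U) = {p80} not in τ_X. Therefore f is NOT continuous.


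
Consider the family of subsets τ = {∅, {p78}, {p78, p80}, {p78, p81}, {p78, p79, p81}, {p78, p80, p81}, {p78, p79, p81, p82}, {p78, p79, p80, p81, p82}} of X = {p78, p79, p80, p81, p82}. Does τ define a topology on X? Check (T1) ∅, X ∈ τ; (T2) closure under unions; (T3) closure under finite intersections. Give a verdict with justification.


τ is NOT a topology on X.

Axiom (T1): ∅ ∈ τ? Yes; X ∈ τ? Yes.
Axiom (T2/T3): check pairwise unions and intersections of members of τ.
Counterexample for (T2): {p78, p80} ∪ {p78, p79, p81} = {p78, p79, p80, p81} ∉ τ. Therefore τ is NOT a topology.


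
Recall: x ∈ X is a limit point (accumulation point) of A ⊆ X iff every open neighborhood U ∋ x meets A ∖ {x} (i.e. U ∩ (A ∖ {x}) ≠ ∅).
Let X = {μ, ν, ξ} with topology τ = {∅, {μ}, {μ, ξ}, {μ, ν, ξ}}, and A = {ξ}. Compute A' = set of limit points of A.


A' = {ν}

For each x ∈ X, list the open sets U ∈ τ with x ∈ U, then check whether U ∩ (A ∖ {x}) ≠ ∅ for every such U.
  x = μ: open {μ} ∋ x has {μ} ∩ (A ∖ {μ}) = ∅, so x is NOT a limit point.
  x = ν: opens ∋ x are {μ, ν, ξ}; each meets A ∖ {ν}, so x IS a limit point.
  x = ξ: open {μ, ξ} ∋ x has {μ, ξ} ∩ (A ∖ {ξ}) = ∅, so x is NOT a limit point.
Collecting: A' = {ν}.


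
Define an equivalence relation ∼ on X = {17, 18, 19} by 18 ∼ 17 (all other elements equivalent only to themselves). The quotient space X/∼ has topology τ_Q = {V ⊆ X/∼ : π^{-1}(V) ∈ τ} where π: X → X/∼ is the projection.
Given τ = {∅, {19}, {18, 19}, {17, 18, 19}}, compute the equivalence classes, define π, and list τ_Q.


X/∼ = {[17=18], [19]}; |τ_Q| = 3.

Equivalence classes: [17=18], [19].
Quotient map π: X → X/∼ sends 17 ↦ [17=18], 18 ↦ [17=18], 19 ↦ [19].
For each subset V ⊆ X/∼, compute π^{-1}(V) ⊆ X and check whether π^{-1}(V) ∈ τ. V is open in τ_Q iff π^{-1}(V) ∈ τ.
  V = {}: π^{-1}(V) = ∅ ∈ τ ✓.
  V = {[17=18]}: π^{-1}(V) = {17, 18} ∉ τ ✗.
  V = {[19]}: π^{-1}(V) = {19} ∈ τ ✓.
  V = {[17=18], [19]}: π^{-1}(V) = {17, 18, 19} ∈ τ ✓.
Open sets in the quotient: τ_Q = {{}, {[19]}, {[17=18], [19]}} (3 elements).


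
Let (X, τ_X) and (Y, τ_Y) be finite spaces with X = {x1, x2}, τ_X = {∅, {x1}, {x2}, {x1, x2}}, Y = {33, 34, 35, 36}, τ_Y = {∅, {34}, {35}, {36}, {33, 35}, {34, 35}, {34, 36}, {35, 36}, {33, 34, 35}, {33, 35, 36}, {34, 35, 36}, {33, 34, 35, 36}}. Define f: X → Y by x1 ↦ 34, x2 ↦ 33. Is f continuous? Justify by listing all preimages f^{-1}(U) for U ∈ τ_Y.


f IS continuous.

Compute f^{-1}(U) for each U ∈ τ_Y:
  U = ∅: f^{-1}(U) = ∅ ∈ τ_X ✓.
  U = {34}: f^{-1}(U) = {x1} ∈ τ_X ✓.
  U = {35}: f^{-1}(U) = ∅ ∈ τ_X ✓.
  U = {36}: f^{-1}(U) = ∅ ∈ τ_X ✓.
  U = {33, 35}: f^{-1}(U) = {x2} ∈ τ_X ✓.
  U = {34, 35}: f^{-1}(U) = {x1} ∈ τ_X ✓.
  U = {34, 36}: f^{-1}(U) = {x1} ∈ τ_X ✓.
  U = {35, 36}: f^{-1}(U) = ∅ ∈ τ_X ✓.
  U = {33, 34, 35}: f^{-1}(U) = {x1, x2} ∈ τ_X ✓.
  U = {33, 35, 36}: f^{-1}(U) = {x2} ∈ τ_X ✓.
  U = {34, 35, 36}: f^{-1}(U) = {x1} ∈ τ_X ✓.
  U = {33, 34, 35, 36}: f^{-1}(U) = {x1, x2} ∈ τ_X ✓.
Every preimage lies in τ_X, so f IS continuous.


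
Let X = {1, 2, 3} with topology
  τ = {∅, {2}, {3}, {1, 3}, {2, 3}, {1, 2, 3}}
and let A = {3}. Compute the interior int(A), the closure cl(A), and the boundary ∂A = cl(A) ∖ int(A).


int(A) = {3}, cl(A) = {1, 3}, ∂A = {1}.

Closed sets in (X, τ) are complements of opens:
  closed(X, τ) = {∅, {1}, {2}, {1, 2}, {1, 3}, {1, 2, 3}}.
int(A) = ⋃ {U ∈ τ : U ⊆ A}. Opens contained in A: ∅, {3}.
Taking the union of these: int(A) = {3}.
cl(A) = ⋂ {C closed : A ⊆ C}. Closed sets containing A: {1, 3}, {1, 2, 3}.
Intersecting these: cl(A) = {1, 3}.
∂A = cl(A) ∖ int(A) = {1, 3} ∖ {3} = {1}.


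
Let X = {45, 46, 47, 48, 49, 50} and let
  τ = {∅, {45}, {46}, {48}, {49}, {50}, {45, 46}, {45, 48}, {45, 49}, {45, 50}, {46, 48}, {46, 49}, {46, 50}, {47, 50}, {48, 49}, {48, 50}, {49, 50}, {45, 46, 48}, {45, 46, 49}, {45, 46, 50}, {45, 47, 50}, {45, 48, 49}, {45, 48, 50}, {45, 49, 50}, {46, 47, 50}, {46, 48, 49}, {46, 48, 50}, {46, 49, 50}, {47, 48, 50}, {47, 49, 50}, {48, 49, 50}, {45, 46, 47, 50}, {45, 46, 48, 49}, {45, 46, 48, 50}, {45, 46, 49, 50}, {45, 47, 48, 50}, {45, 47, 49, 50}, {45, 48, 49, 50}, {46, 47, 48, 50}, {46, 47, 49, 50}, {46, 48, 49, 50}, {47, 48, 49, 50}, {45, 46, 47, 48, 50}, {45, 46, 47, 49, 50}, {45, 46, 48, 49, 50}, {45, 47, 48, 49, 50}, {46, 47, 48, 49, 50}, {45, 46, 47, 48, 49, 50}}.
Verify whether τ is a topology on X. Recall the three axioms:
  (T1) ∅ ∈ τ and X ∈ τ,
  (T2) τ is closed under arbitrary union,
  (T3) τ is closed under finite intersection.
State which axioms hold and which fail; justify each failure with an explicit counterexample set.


τ IS a topology on X.

Axiom (T1): ∅ ∈ τ? Yes; X ∈ τ? Yes.
Axiom (T2/T3): check pairwise unions and intersections of members of τ.
All pairwise intersections and unions checked — each lies in τ. Therefore τ satisfies (T1), (T2), (T3): it IS a topology on X.


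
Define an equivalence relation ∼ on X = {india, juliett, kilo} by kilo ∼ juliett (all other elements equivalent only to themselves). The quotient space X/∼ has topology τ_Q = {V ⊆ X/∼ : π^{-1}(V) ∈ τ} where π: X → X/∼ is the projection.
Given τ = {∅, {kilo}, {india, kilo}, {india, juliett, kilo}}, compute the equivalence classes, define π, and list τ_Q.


X/∼ = {[india], [juliett=kilo]}; |τ_Q| = 2.

Equivalence classes: [india], [juliett=kilo].
Quotient map π: X → X/∼ sends india ↦ [india], juliett ↦ [juliett=kilo], kilo ↦ [juliett=kilo].
For each subset V ⊆ X/∼, compute π^{-1}(V) ⊆ X and check whether π^{-1}(V) ∈ τ. V is open in τ_Q iff π^{-1}(V) ∈ τ.
  V = {}: π^{-1}(V) = ∅ ∈ τ ✓.
  V = {[india]}: π^{-1}(V) = {india} ∉ τ ✗.
  V = {[juliett=kilo]}: π^{-1}(V) = {juliett, kilo} ∉ τ ✗.
  V = {[india], [juliett=kilo]}: π^{-1}(V) = {india, juliett, kilo} ∈ τ ✓.
Open sets in the quotient: τ_Q = {{}, {[india], [juliett=kilo]}} (2 elements).


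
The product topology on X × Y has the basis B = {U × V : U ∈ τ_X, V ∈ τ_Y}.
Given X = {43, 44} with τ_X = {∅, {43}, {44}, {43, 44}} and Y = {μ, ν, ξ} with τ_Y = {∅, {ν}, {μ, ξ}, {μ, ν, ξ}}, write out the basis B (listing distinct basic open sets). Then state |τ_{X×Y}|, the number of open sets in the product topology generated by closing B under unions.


Basis B = {∅ × ∅, {43} × {ν}, {44} × {ν}, {43} × {μ, ξ}, {43, 44} × {ν}, {44} × {μ, ξ}, {43} × {μ, ν, ξ}, {44} × {μ, ν, ξ}, {43, 44} × {μ, ξ}, {43, 44} × {μ, ν, ξ}}; |τ_{X×Y}| = 16.

Enumerate products U × V with U ∈ τ_X, V ∈ τ_Y (deduplicated):
  ∅ × ∅ = {} (∅)
  {43} × {ν} = {(43,ν)}
  {44} × {ν} = {(44,ν)}
  {43} × {μ, ξ} = {(43,μ), (43,ξ)}
  {43, 44} × {ν} = {(43,ν), (44,ν)}
  {44} × {μ, ξ} = {(44,μ), (44,ξ)}
  {43} × {μ, ν, ξ} = {(43,μ), (43,ν), (43,ξ)}
  {44} × {μ, ν, ξ} = {(44,μ), (44,ν), (44,ξ)}
  {43, 44} × {μ, ξ} = {(43,μ), (43,ξ), (44,μ), (44,ξ)}
  {43, 44} × {μ, ν, ξ} = {(43,μ), (43,ν), (43,ξ), (44,μ), (44,ν), (44,ξ)}
These 10 distinct sets form the basis B.
Close under arbitrary unions to get τ_{X×Y}; counting gives |τ_{X×Y}| = 16.


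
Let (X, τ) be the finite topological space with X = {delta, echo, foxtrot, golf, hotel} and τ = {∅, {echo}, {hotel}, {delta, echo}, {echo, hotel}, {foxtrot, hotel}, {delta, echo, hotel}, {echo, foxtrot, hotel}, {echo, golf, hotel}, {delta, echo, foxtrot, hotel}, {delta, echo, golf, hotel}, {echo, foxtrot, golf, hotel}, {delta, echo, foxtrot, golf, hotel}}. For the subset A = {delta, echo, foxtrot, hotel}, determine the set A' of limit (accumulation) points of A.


A' = {delta, foxtrot, golf}

For each x ∈ X, list the open sets U ∈ τ with x ∈ U, then check whether U ∩ (A ∖ {x}) ≠ ∅ for every such U.
  x = delta: opens ∋ x are {delta, echo}, {delta, echo, hotel}, {delta, echo, foxtrot, hotel}, {delta, echo, golf, hotel}, {delta, echo, foxtrot, golf, hotel}; each meets A ∖ {delta}, so x IS a limit point.
  x = echo: open {echo} ∋ x has {echo} ∩ (A ∖ {echo}) = ∅, so x is NOT a limit point.
  x = foxtrot: opens ∋ x are {foxtrot, hotel}, {echo, foxtrot, hotel}, {delta, echo, foxtrot, hotel}, {echo, foxtrot, golf, hotel}, {delta, echo, foxtrot, golf, hotel}; each meets A ∖ {foxtrot}, so x IS a limit point.
  x = golf: opens ∋ x are {echo, golf, hotel}, {delta, echo, golf, hotel}, {echo, foxtrot, golf, hotel}, {delta, echo, foxtrot, golf, hotel}; each meets A ∖ {golf}, so x IS a limit point.
  x = hotel: open {hotel} ∋ x has {hotel} ∩ (A ∖ {hotel}) = ∅, so x is NOT a limit point.
Collecting: A' = {delta, foxtrot, golf}.


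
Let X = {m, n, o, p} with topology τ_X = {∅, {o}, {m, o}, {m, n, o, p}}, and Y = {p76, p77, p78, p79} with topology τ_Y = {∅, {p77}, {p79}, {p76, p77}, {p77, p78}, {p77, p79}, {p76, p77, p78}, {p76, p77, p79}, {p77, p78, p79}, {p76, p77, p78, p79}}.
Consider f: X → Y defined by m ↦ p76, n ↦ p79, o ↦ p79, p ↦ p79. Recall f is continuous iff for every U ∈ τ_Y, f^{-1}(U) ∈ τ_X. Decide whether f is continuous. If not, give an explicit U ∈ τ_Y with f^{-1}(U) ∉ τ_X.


f is NOT continuous.

Compute f^{-1}(U) for each U ∈ τ_Y:
  U = ∅: f^{-1}(U) = ∅ ∈ τ_X ✓.
  U = {p77}: f^{-1}(U) = ∅ ∈ τ_X ✓.
  U = {p79}: f^{-1}(U) = {n, o, p} ∉ τ_X ✗.
  U = {p76, p77}: f^{-1}(U) = {m} ∉ τ_X ✗.
  U = {p77, p78}: f^{-1}(U) = ∅ ∈ τ_X ✓.
  U = {p77, p79}: f^{-1}(U) = {n, o, p} ∉ τ_X ✗.
  U = {p76, p77, p78}: f^{-1}(U) = {m} ∉ τ_X ✗.
  U = {p76, p77, p79}: f^{-1}(U) = {m, n, o, p} ∈ τ_X ✓.
  U = {p77, p78, p79}: f^{-1}(U) = {n, o, p} ∉ τ_X ✗.
  U = {p76, p77, p78, p79}: f^{-1}(U) = {m, n, o, p} ∈ τ_X ✓.
Found U = {p79} with f^{-1}(U) = {n, o, p} not in τ_X. Therefore f is NOT continuous.
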